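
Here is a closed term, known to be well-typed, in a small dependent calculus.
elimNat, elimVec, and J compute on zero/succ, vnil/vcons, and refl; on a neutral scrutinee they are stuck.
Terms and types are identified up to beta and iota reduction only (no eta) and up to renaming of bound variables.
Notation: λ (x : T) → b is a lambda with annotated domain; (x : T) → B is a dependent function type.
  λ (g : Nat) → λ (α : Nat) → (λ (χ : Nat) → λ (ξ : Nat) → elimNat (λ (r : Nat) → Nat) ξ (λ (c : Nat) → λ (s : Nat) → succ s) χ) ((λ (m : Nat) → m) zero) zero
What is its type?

type:
  (g : Nat) → (α : Nat) → Nat


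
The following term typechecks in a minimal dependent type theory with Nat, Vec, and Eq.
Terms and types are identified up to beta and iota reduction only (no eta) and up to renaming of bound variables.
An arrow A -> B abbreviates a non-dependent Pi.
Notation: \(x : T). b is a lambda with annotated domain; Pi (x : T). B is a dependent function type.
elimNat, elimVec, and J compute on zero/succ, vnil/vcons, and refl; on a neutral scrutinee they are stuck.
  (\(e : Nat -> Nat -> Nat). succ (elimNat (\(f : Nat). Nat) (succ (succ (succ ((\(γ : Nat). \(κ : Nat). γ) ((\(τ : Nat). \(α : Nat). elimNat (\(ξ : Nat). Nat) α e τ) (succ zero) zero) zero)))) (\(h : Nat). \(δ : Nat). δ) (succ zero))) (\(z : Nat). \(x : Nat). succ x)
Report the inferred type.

type:
  Nat


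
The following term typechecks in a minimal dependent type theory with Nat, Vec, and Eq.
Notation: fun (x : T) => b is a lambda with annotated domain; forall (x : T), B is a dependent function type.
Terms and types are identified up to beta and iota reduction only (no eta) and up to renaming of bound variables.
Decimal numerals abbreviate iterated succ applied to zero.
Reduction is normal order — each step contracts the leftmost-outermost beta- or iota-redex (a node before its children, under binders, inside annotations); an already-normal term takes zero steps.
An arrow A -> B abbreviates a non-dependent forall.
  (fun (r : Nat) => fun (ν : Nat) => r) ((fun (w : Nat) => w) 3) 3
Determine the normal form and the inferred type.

normal form:
  3
type:
  Nat


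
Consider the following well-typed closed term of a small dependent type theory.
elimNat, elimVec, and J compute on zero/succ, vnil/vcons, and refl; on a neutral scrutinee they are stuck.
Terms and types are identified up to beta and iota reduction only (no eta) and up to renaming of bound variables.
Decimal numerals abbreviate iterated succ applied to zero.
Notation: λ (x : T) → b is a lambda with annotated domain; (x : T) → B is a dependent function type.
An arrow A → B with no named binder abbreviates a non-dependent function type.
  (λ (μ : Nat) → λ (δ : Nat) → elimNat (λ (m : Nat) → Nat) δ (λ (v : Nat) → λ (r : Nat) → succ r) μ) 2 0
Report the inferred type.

the term's type:
  Nat


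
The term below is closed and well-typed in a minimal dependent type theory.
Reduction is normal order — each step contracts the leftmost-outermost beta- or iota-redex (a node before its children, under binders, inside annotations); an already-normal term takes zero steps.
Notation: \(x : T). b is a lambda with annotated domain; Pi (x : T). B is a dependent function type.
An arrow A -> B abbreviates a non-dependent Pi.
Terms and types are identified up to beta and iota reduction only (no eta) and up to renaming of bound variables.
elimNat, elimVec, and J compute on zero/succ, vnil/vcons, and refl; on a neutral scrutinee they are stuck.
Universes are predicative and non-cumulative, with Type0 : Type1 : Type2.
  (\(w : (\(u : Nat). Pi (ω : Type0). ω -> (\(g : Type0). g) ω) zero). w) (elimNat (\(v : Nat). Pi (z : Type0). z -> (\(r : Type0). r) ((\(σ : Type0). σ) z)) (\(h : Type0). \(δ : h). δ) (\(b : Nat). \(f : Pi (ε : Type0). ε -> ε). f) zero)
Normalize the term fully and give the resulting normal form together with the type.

normal form:
  \(w : Type0). \(u : w). u
inferred type:
  Pi (w : Type0). w -> w


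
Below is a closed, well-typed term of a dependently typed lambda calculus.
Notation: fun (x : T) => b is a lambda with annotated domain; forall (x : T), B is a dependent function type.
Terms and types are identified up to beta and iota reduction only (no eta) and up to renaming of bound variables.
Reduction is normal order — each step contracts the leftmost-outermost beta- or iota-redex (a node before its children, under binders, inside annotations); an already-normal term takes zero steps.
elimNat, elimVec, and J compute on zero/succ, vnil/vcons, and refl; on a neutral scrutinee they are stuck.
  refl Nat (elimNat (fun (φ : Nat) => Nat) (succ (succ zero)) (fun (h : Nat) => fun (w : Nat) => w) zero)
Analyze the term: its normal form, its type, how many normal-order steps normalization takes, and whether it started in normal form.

reduced normal form:
  refl Nat (succ (succ zero))
type:
  Eq Nat (succ (succ zero)) (succ (succ zero))
reduction steps (normal order): 1
started in normal form: no
first contracted redex: an elimNat iota-redex


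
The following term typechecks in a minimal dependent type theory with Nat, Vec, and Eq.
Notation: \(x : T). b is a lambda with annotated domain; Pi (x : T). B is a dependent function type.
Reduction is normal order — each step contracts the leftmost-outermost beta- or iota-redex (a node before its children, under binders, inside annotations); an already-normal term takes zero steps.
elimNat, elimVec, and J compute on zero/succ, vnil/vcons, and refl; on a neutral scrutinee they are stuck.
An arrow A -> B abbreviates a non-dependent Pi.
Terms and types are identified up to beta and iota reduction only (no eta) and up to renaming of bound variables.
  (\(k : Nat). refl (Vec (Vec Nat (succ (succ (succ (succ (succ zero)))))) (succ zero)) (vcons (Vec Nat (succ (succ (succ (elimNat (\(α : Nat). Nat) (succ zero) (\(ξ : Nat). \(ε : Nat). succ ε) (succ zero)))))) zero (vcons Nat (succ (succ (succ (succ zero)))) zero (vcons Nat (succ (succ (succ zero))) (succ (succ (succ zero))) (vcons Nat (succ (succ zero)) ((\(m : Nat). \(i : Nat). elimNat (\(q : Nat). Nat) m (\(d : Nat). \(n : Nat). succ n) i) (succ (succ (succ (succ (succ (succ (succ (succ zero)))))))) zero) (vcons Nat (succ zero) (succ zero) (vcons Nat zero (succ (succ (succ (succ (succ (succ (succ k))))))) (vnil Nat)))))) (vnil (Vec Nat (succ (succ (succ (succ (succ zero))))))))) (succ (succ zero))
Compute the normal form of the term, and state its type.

normal form:
  refl (Vec (Vec Nat (succ (succ (succ (succ (succ zero)))))) (succ zero)) (vcons (Vec Nat (succ (succ (succ (succ (succ zero)))))) zero (vcons Nat (succ (succ (succ (succ zero)))) zero (vcons Nat (succ (succ (succ zero))) (succ (succ (succ zero))) (vcons Nat (succ (succ zero)) (succ (succ (succ (succ (succ (succ (succ (succ zero)))))))) (vcons Nat (succ zero) (succ zero) (vcons Nat zero (succ (succ (succ (succ (succ (succ (succ (succ (succ zero))))))))) (vnil Nat)))))) (vnil (Vec Nat (succ (succ (succ (succ (succ zero))))))))
type:
  Eq (Vec (Vec Nat (succ (succ (succ (succ (succ zero)))))) (succ zero)) (vcons (Vec Nat (succ (succ (succ (succ (succ zero)))))) zero (vcons Nat (succ (succ (succ (succ zero)))) zero (vcons Nat (succ (succ (succ zero))) (succ (succ (succ zero))) (vcons Nat (succ (succ zero)) (succ (succ (succ (succ (succ (succ (succ (succ zero)))))))) (vcons Nat (succ zero) (succ zero) (vcons Nat zero (succ (succ (succ (succ (succ (succ (succ (succ (succ zero))))))))) (vnil Nat)))))) (vnil (Vec Nat (succ (succ (succ (succ (succ zero)))))))) (vcons (Vec Nat (succ (succ (succ (succ (succ zero)))))) zero (vcons Nat (succ (succ (succ (succ zero)))) zero (vcons Nat (succ (succ (succ zero))) (succ (succ (succ zero))) (vcons Nat (succ (succ zero)) (succ (succ (succ (succ (succ (succ (succ (succ zero)))))))) (vcons Nat (succ zero) (succ zero) (vcons Nat zero (succ (succ (succ (succ (succ (succ (succ (succ (succ zero))))))))) (vnil Nat)))))) (vnil (Vec Nat (succ (succ (succ (succ (succ zero))))))))
observation: the first redex contracted is a beta-redex; the normal form is reached in 8 normal-order steps.


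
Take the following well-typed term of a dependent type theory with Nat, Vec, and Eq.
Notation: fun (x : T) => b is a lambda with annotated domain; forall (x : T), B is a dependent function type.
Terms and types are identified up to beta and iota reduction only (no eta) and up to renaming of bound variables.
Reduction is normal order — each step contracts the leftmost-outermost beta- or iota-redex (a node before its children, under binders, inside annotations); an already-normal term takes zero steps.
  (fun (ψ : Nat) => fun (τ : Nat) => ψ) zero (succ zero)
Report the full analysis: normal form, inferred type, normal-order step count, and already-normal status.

resulting normal form:
  zero
inferred type:
  Nat
normal-order step count: 2
already normal: no
first redex: a beta-redex


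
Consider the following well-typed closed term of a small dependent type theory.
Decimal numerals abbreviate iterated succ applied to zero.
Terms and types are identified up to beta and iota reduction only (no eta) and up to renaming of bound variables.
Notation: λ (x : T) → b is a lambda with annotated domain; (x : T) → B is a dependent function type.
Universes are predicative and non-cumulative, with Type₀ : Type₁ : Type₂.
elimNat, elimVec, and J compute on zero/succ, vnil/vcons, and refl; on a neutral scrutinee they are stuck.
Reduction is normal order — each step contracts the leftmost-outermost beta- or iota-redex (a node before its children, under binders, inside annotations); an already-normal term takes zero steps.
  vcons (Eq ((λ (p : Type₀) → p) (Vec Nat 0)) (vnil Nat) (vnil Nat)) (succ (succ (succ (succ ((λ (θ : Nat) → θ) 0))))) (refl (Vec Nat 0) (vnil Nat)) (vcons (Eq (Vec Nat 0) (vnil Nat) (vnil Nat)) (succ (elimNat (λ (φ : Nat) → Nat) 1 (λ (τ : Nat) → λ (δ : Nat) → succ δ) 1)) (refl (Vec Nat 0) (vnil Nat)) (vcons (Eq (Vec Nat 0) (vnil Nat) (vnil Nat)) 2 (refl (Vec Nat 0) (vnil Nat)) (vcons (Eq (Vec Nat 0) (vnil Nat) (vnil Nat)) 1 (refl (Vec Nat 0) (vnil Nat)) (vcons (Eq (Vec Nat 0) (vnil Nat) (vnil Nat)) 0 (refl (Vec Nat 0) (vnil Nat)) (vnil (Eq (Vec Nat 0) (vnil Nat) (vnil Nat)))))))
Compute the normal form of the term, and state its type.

normal form:
  vcons (Eq (Vec Nat 0) (vnil Nat) (vnil Nat)) 4 (refl (Vec Nat 0) (vnil Nat)) (vcons (Eq (Vec Nat 0) (vnil Nat) (vnil Nat)) 3 (refl (Vec Nat 0) (vnil Nat)) (vcons (Eq (Vec Nat 0) (vnil Nat) (vnil Nat)) 2 (refl (Vec Nat 0) (vnil Nat)) (vcons (Eq (Vec Nat 0) (vnil Nat) (vnil Nat)) 1 (refl (Vec Nat 0) (vnil Nat)) (vcons (Eq (Vec Nat 0) (vnil Nat) (vnil Nat)) 0 (refl (Vec Nat 0) (vnil Nat)) (vnil (Eq (Vec Nat 0) (vnil Nat) (vnil Nat)))))))
type:
  Vec (Eq (Vec Nat 0) (vnil Nat) (vnil Nat)) 5
observation: the leftmost-outermost redex is a beta-redex, and normalization takes 6 steps.


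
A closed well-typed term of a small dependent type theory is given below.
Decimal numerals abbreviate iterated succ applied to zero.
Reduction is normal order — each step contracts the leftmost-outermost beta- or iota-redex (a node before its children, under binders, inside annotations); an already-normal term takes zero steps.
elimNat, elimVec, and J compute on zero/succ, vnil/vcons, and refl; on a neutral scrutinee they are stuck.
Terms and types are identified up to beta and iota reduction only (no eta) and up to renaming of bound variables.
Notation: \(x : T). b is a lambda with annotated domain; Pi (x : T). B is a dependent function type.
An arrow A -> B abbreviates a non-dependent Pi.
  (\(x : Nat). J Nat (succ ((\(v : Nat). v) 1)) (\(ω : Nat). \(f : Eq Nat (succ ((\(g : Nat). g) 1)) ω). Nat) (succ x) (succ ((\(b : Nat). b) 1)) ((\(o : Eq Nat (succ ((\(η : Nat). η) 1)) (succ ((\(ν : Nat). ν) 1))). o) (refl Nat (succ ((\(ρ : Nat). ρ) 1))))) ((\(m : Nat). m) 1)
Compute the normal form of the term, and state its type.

resulting normal form:
  2
type:
  Nat
observation: the leftmost-outermost redex is a beta-redex, and normalization takes 7 steps.


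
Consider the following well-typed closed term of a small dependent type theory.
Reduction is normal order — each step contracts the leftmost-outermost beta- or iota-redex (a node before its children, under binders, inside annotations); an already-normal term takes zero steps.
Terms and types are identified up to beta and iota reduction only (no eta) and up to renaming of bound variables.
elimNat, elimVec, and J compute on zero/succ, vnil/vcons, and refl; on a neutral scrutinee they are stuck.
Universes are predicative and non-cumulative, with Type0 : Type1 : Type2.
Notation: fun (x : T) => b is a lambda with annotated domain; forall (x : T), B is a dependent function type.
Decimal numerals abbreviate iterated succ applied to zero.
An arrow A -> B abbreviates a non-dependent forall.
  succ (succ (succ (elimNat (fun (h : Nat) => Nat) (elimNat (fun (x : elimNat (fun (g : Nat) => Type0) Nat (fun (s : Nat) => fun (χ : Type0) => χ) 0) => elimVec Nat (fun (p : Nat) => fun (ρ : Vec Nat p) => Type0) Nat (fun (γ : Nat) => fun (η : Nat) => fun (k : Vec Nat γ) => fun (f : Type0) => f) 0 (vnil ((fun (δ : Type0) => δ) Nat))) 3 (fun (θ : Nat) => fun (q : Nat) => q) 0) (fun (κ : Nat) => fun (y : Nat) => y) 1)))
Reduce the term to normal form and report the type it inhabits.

reduced normal form:
  6
type:
  Nat
observation: reduction starts at an elimNat iota-redex, and 5 normal-order steps reach the normal form.


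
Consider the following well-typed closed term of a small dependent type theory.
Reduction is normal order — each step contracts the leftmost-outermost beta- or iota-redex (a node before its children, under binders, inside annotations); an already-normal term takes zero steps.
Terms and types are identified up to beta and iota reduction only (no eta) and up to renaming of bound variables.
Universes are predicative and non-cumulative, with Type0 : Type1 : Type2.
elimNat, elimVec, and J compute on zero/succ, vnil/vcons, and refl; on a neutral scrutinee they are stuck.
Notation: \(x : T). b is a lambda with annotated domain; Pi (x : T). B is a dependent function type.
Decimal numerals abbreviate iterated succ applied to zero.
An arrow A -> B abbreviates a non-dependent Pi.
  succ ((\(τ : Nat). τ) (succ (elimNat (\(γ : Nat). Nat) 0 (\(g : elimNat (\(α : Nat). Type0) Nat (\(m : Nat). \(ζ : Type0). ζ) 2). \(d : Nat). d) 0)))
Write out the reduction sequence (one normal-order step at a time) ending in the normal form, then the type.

reduction (normal order):
  succ ((\(τ : Nat). τ) (succ (elimNat (\(γ : Nat). Nat) 0 (\(g : elimNat (\(α : Nat). Type0) Nat (\(m : Nat). \(ζ : Type0). ζ) 2). \(d : Nat). d) 0)))
  ~> succ (succ (elimNat (\(τ : Nat). Nat) 0 (\(γ : elimNat (\(g : Nat). Type0) Nat (\(α : Nat). \(m : Type0). m) 2). \(ζ : Nat). ζ) 0))
  ~> 2
the term's type:
  Nat


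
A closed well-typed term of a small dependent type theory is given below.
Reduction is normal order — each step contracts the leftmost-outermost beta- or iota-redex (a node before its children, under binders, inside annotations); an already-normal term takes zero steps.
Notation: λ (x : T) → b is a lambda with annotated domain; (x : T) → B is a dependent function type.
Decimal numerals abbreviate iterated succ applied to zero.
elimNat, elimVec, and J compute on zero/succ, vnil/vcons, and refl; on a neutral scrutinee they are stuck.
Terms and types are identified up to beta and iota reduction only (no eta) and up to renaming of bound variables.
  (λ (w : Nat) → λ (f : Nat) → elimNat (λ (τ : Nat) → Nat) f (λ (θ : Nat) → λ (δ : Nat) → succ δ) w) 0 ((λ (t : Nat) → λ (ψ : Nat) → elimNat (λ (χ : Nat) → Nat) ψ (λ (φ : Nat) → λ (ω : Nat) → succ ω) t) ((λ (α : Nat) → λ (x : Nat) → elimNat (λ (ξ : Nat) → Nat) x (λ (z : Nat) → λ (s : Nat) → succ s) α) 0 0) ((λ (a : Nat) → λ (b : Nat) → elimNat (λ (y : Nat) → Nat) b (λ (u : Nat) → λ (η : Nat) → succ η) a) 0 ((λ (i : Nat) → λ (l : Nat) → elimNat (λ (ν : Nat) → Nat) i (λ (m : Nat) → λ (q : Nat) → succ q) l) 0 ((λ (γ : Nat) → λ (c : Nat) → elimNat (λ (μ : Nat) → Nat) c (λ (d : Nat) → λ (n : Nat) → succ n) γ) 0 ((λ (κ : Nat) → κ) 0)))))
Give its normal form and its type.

reduced normal form:
  0
inferred type:
  Nat
observation: 19 normal-order steps separate the term from its normal form.


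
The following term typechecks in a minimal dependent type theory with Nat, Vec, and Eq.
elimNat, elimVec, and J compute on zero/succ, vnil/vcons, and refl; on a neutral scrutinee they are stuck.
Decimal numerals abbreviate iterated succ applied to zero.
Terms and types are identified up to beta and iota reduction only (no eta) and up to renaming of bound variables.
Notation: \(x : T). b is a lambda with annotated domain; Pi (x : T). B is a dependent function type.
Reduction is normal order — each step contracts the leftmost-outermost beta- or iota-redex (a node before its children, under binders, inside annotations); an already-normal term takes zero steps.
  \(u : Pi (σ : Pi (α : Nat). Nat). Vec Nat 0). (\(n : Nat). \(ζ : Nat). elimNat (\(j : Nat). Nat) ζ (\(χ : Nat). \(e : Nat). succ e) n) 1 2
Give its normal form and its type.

resulting normal form:
  \(u : Pi (σ : Pi (α : Nat). Nat). Vec Nat 0). 3
type:
  Pi (u : Pi (σ : Pi (α : Nat). Nat). Vec Nat 0). Nat


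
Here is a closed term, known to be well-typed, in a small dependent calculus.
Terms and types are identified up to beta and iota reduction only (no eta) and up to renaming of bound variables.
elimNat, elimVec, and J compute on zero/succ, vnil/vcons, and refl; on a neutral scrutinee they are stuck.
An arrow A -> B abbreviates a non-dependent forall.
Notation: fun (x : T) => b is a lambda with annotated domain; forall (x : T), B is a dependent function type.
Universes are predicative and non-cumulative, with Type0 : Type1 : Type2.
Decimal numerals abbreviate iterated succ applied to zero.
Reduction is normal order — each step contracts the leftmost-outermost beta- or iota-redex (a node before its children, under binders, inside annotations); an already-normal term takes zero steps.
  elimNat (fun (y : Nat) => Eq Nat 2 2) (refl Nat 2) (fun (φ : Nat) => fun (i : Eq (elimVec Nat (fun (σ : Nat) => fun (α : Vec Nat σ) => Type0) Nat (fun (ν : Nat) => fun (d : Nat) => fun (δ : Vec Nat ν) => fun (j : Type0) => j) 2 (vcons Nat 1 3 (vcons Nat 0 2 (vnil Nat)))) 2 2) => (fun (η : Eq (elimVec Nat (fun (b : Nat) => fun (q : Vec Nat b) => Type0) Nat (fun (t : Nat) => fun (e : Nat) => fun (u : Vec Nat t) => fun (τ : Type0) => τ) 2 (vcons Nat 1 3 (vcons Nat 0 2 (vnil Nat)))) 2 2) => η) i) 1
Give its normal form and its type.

resulting normal form:
  refl Nat 2
the term's type:
  Eq Nat 2 2


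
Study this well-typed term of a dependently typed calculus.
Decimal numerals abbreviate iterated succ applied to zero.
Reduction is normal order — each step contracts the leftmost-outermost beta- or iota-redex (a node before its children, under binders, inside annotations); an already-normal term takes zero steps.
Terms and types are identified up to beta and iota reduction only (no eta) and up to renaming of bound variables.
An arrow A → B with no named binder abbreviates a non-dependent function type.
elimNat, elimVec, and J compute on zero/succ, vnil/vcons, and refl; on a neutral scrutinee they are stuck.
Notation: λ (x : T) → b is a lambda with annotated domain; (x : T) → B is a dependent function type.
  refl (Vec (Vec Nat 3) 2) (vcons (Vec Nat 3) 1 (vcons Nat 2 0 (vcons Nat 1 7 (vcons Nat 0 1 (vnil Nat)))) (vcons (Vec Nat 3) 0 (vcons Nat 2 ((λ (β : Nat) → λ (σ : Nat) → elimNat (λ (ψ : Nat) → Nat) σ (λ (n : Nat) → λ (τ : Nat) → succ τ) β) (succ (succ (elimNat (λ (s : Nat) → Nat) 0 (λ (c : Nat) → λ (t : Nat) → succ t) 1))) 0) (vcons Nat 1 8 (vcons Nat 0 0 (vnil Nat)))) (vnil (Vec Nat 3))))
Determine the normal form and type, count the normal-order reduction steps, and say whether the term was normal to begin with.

reduced normal form:
  refl (Vec (Vec Nat 3) 2) (vcons (Vec Nat 3) 1 (vcons Nat 2 0 (vcons Nat 1 7 (vcons Nat 0 1 (vnil Nat)))) (vcons (Vec Nat 3) 0 (vcons Nat 2 3 (vcons Nat 1 8 (vcons Nat 0 0 (vnil Nat)))) (vnil (Vec Nat 3))))
type:
  Eq (Vec (Vec Nat 3) 2) (vcons (Vec Nat 3) 1 (vcons Nat 2 0 (vcons Nat 1 7 (vcons Nat 0 1 (vnil Nat)))) (vcons (Vec Nat 3) 0 (vcons Nat 2 3 (vcons Nat 1 8 (vcons Nat 0 0 (vnil Nat)))) (vnil (Vec Nat 3)))) (vcons (Vec Nat 3) 1 (vcons Nat 2 0 (vcons Nat 1 7 (vcons Nat 0 1 (vnil Nat)))) (vcons (Vec Nat 3) 0 (vcons Nat 2 3 (vcons Nat 1 8 (vcons Nat 0 0 (vnil Nat)))) (vnil (Vec Nat 3))))
normal-order step count: 16
term was already normal: no
first contracted redex: a beta-redex


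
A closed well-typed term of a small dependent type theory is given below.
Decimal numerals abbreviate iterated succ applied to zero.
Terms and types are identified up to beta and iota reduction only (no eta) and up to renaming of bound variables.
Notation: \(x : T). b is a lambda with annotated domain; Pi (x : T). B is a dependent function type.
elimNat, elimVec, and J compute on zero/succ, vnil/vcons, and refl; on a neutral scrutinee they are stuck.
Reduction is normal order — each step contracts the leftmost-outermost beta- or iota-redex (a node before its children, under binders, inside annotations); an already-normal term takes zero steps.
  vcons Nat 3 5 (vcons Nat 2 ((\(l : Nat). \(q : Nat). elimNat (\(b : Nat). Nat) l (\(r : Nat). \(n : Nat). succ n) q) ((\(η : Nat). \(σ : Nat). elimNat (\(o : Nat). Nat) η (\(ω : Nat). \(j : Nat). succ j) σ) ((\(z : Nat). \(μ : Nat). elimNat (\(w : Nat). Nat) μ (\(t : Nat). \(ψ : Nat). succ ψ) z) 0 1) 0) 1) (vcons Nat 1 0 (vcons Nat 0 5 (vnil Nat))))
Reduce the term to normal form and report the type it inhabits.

reduced normal form:
  vcons Nat 3 5 (vcons Nat 2 2 (vcons Nat 1 0 (vcons Nat 0 5 (vnil Nat))))
inferred type:
  Vec Nat 4
observation: 12 normal-order steps separate the term from its normal form.


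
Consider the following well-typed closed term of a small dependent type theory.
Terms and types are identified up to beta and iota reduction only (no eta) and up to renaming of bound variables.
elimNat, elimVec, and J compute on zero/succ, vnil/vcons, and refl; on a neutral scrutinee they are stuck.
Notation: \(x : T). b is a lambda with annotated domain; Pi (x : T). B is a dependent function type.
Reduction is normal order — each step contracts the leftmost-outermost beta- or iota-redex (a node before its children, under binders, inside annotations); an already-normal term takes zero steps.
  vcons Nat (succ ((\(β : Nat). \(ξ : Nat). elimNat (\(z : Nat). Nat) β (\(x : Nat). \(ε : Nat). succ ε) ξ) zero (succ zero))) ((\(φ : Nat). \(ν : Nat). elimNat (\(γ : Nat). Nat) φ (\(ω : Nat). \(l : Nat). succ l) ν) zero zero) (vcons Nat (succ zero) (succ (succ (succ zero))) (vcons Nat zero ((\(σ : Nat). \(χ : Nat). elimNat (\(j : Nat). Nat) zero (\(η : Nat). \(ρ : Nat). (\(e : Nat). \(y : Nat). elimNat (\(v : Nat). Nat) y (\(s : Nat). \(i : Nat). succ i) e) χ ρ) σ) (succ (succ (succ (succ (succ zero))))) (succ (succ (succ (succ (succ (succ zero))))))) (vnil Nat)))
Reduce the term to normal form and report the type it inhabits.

reduced normal form:
  vcons Nat (succ (succ zero)) zero (vcons Nat (succ zero) (succ (succ (succ zero))) (vcons Nat zero (succ (succ (succ (succ (succ (succ (succ (succ (succ (succ (succ (succ (succ (succ (succ (succ (succ (succ (succ (succ (succ (succ (succ (succ (succ (succ (succ (succ (succ (succ zero)))))))))))))))))))))))))))))) (vnil Nat)))
the term's type:
  Vec Nat (succ (succ (succ zero)))
observation: the leftmost-outermost redex is a beta-redex, and normalization takes 132 steps.


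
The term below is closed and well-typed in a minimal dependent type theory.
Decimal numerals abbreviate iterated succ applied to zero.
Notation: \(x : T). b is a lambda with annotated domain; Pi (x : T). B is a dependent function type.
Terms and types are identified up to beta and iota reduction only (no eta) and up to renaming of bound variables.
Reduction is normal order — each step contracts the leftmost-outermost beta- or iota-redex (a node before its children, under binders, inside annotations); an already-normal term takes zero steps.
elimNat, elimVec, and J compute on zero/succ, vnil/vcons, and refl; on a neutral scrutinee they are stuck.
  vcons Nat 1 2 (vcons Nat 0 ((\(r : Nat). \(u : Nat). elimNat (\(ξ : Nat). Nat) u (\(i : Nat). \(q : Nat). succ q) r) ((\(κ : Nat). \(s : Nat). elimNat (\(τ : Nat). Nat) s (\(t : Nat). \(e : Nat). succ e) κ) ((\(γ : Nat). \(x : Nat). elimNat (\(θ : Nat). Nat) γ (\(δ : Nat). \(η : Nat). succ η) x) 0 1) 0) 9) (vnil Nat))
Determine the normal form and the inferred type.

resulting normal form:
  vcons Nat 1 2 (vcons Nat 0 10 (vnil Nat))
the term's type:
  Vec Nat 2
observation: reduction starts at a beta-redex, and 18 normal-order steps reach the normal form.


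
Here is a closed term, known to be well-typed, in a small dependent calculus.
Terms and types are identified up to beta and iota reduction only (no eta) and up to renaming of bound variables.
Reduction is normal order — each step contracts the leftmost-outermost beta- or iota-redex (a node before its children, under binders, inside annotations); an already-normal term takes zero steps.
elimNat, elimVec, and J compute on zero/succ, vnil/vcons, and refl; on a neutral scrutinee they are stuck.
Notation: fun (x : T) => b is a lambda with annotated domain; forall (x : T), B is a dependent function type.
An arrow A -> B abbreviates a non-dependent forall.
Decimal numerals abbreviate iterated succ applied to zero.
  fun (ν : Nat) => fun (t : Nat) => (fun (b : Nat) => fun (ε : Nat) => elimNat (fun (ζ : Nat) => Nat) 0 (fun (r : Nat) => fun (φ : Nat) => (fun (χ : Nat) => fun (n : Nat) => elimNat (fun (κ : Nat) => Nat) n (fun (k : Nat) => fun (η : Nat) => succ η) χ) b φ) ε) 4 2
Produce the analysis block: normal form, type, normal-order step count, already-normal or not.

normal form:
  fun (ν : Nat) => fun (t : Nat) => 8
type:
  Nat -> Nat -> Nat
steps to reach normal form (normal order): 39
started in normal form: no
first contracted redex: a beta-redex


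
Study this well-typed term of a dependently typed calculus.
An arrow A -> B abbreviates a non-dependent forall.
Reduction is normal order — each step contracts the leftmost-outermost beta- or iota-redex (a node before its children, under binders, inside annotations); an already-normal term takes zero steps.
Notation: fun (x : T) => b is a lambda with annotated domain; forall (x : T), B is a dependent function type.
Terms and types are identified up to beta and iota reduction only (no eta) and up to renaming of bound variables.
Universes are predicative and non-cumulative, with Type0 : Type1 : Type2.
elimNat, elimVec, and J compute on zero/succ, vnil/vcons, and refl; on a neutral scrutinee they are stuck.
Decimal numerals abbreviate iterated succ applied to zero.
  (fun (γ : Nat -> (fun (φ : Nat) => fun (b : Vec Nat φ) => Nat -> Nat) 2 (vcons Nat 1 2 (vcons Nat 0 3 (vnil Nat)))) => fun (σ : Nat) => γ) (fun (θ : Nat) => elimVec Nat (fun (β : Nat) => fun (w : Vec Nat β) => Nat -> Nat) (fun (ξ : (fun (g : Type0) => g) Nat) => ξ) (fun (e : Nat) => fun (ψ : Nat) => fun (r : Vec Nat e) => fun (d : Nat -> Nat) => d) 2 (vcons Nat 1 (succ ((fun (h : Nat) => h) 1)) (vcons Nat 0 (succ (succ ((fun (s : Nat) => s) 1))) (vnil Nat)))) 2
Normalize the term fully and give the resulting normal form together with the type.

resulting normal form:
  fun (γ : Nat) => fun (φ : Nat) => φ
the term's type:
  Nat -> Nat -> Nat


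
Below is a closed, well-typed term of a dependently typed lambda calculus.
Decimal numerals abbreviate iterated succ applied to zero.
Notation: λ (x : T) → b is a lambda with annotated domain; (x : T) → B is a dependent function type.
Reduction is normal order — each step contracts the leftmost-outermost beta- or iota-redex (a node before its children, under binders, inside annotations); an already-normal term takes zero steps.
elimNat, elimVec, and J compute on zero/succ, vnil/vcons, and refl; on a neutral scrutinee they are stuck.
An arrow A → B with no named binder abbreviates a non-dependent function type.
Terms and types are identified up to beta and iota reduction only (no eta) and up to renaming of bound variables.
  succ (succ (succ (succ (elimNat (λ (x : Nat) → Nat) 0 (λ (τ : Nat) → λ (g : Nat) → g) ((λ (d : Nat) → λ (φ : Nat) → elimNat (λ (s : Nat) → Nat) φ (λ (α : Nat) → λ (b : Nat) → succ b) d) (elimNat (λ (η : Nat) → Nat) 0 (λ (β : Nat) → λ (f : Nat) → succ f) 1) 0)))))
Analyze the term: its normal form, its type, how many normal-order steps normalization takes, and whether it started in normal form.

reduced normal form:
  4
type:
  Nat
normal-order step count: 14
term was already normal: no
first redex: a beta-redex


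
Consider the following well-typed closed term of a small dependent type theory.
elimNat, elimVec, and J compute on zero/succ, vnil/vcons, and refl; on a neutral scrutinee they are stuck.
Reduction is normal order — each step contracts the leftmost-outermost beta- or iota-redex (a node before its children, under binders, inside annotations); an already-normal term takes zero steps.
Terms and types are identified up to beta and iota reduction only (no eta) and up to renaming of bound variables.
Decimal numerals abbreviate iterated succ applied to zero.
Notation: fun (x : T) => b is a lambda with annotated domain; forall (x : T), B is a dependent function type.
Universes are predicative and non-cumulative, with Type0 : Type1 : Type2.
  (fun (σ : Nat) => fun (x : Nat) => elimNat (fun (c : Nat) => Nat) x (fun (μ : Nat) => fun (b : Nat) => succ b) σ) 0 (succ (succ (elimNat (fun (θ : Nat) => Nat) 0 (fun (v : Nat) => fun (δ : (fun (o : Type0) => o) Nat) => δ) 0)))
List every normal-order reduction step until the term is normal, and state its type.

reduction (normal order):
  (fun (σ : Nat) => fun (x : Nat) => elimNat (fun (c : Nat) => Nat) x (fun (μ : Nat) => fun (b : Nat) => succ b) σ) 0 (succ (succ (elimNat (fun (θ : Nat) => Nat) 0 (fun (v : Nat) => fun (δ : (fun (o : Type0) => o) Nat) => δ) 0)))
  ~> (fun (σ : Nat) => elimNat (fun (x : Nat) => Nat) σ (fun (c : Nat) => fun (μ : Nat) => succ μ) 0) (succ (succ (elimNat (fun (b : Nat) => Nat) 0 (fun (θ : Nat) => fun (v : (fun (δ : Type0) => δ) Nat) => v) 0)))
  ~> elimNat (fun (σ : Nat) => Nat) (succ (succ (elimNat (fun (x : Nat) => Nat) 0 (fun (c : Nat) => fun (μ : (fun (b : Type0) => b) Nat) => μ) 0))) (fun (θ : Nat) => fun (v : Nat) => succ v) 0
  ~> succ (succ (elimNat (fun (σ : Nat) => Nat) 0 (fun (x : Nat) => fun (c : (fun (μ : Type0) => μ) Nat) => c) 0))
  ~> 2
type:
  Nat


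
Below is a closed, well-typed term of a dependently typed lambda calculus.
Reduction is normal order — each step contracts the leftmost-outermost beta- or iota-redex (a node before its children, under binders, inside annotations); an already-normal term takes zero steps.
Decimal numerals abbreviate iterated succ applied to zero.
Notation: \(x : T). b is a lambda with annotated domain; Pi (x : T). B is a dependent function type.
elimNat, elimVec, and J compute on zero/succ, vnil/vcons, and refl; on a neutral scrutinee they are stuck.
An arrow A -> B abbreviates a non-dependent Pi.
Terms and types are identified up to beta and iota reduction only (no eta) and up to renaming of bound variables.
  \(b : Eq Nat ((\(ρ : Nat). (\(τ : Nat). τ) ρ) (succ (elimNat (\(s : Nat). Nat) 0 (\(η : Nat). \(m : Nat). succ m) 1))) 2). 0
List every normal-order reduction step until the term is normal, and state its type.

normal-order reduction sequence:
  \(b : Eq Nat ((\(ρ : Nat). (\(τ : Nat). τ) ρ) (succ (elimNat (\(s : Nat). Nat) 0 (\(η : Nat). \(m : Nat). succ m) 1))) 2). 0
  ~> \(b : Eq Nat ((\(ρ : Nat). ρ) (succ (elimNat (\(τ : Nat). Nat) 0 (\(s : Nat). \(η : Nat). succ η) 1))) 2). 0
  ~> \(b : Eq Nat (succ (elimNat (\(ρ : Nat). Nat) 0 (\(τ : Nat). \(s : Nat). succ s) 1)) 2). 0
  ~> \(b : Eq Nat (succ ((\(ρ : Nat). \(τ : Nat). succ τ) 0 (elimNat (\(s : Nat). Nat) 0 (\(η : Nat). \(m : Nat). succ m) 0))) 2). 0
  ~> \(b : Eq Nat (succ ((\(ρ : Nat). succ ρ) (elimNat (\(τ : Nat). Nat) 0 (\(s : Nat). \(η : Nat). succ η) 0))) 2). 0
  ~> \(b : Eq Nat (succ (succ (elimNat (\(ρ : Nat). Nat) 0 (\(τ : Nat). \(s : Nat). succ s) 0))) 2). 0
  ~> \(b : Eq Nat 2 2). 0
type:
  Eq Nat 2 2 -> Nat


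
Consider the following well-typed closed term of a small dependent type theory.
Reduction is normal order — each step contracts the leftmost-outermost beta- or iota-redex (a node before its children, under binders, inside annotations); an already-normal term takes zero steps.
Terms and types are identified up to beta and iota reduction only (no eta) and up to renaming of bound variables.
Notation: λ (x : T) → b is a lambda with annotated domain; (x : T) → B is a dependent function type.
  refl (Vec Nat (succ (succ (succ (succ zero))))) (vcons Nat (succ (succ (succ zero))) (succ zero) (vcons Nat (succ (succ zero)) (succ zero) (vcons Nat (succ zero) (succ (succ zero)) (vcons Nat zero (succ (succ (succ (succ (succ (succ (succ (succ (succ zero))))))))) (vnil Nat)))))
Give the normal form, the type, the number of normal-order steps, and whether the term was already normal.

reduced normal form:
  refl (Vec Nat (succ (succ (succ (succ zero))))) (vcons Nat (succ (succ (succ zero))) (succ zero) (vcons Nat (succ (succ zero)) (succ zero) (vcons Nat (succ zero) (succ (succ zero)) (vcons Nat zero (succ (succ (succ (succ (succ (succ (succ (succ (succ zero))))))))) (vnil Nat)))))
the term's type:
  Eq (Vec Nat (succ (succ (succ (succ zero))))) (vcons Nat (succ (succ (succ zero))) (succ zero) (vcons Nat (succ (succ zero)) (succ zero) (vcons Nat (succ zero) (succ (succ zero)) (vcons Nat zero (succ (succ (succ (succ (succ (succ (succ (succ (succ zero))))))))) (vnil Nat))))) (vcons Nat (succ (succ (succ zero))) (succ zero) (vcons Nat (succ (succ zero)) (succ zero) (vcons Nat (succ zero) (succ (succ zero)) (vcons Nat zero (succ (succ (succ (succ (succ (succ (succ (succ (succ zero))))))))) (vnil Nat)))))
steps to reach normal form (normal order): 0
already normal: yes


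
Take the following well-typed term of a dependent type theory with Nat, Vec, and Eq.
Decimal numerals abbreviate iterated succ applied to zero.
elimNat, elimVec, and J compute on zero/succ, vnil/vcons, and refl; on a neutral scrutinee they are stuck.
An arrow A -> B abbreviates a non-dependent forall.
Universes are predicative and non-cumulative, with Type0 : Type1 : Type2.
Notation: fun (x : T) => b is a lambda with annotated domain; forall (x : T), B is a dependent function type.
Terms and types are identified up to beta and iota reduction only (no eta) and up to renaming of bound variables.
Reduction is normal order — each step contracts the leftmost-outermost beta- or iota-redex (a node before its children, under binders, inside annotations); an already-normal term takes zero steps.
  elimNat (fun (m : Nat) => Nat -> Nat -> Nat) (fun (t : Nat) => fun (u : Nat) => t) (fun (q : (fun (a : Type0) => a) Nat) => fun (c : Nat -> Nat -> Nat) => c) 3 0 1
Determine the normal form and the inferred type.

normal form:
  0
inferred type:
  Nat
observation: reduction starts at an elimNat iota-redex, and 12 normal-order steps reach the normal form.


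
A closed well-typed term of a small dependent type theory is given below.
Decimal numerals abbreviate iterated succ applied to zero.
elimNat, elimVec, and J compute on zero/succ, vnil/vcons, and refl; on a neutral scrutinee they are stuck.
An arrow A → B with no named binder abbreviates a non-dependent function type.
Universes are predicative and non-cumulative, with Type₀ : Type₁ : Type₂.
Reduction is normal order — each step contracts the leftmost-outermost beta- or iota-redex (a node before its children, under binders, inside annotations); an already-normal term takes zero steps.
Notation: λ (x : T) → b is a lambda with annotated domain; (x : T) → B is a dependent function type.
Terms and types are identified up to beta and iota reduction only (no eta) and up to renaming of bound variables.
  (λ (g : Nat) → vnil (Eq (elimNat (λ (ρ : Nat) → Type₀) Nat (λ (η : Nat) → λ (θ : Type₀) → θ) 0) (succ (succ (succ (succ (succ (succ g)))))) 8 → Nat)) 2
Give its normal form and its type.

normal form:
  vnil (Eq Nat 8 8 → Nat)
the term's type:
  Vec (Eq Nat 8 8 → Nat) 0


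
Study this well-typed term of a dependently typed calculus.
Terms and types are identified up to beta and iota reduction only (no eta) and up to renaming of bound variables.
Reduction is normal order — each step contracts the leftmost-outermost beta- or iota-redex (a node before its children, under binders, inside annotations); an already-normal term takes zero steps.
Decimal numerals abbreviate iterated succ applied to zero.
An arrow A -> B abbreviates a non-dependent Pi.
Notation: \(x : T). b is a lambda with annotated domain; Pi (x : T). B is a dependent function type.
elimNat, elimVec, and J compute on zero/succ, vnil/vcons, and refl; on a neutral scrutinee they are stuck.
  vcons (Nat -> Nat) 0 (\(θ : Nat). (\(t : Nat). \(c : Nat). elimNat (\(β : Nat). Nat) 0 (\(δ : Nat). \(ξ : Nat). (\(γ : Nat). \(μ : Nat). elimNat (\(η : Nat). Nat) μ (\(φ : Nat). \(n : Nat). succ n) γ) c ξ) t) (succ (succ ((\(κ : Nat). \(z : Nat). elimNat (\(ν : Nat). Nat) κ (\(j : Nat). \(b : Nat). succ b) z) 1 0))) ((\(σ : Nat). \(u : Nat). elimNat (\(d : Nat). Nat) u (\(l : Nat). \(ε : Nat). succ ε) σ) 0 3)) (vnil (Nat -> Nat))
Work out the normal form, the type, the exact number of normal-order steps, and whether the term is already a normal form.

resulting normal form:
  vcons (Nat -> Nat) 0 (\(θ : Nat). 9) (vnil (Nat -> Nat))
the term's type:
  Vec (Nat -> Nat) 1
steps to reach normal form (normal order): 60
started in normal form: no
first contracted redex: a beta-redex


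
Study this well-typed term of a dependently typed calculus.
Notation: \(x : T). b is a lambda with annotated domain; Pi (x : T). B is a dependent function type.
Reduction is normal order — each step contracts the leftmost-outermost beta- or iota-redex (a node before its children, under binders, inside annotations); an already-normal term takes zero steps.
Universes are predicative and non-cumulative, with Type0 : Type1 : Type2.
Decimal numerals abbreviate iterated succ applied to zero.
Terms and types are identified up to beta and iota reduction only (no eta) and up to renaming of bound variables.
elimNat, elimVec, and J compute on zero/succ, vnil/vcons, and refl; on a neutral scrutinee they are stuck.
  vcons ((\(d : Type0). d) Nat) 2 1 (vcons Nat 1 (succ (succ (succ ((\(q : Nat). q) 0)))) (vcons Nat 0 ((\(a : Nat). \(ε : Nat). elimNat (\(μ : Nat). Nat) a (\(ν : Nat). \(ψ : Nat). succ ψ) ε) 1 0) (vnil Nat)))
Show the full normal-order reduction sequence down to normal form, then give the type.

reduction (normal order):
  vcons ((\(d : Type0). d) Nat) 2 1 (vcons Nat 1 (succ (succ (succ ((\(q : Nat). q) 0)))) (vcons Nat 0 ((\(a : Nat). \(ε : Nat). elimNat (\(μ : Nat). Nat) a (\(ν : Nat). \(ψ : Nat). succ ψ) ε) 1 0) (vnil Nat)))
  ~> vcons Nat 2 1 (vcons Nat 1 (succ (succ (succ ((\(d : Nat). d) 0)))) (vcons Nat 0 ((\(q : Nat). \(a : Nat). elimNat (\(ε : Nat). Nat) q (\(μ : Nat). \(ν : Nat). succ ν) a) 1 0) (vnil Nat)))
  ~> vcons Nat 2 1 (vcons Nat 1 3 (vcons Nat 0 ((\(d : Nat). \(q : Nat). elimNat (\(a : Nat). Nat) d (\(ε : Nat). \(μ : Nat). succ μ) q) 1 0) (vnil Nat)))
  ~> vcons Nat 2 1 (vcons Nat 1 3 (vcons Nat 0 ((\(d : Nat). elimNat (\(q : Nat). Nat) 1 (\(a : Nat). \(ε : Nat). succ ε) d) 0) (vnil Nat)))
  ~> vcons Nat 2 1 (vcons Nat 1 3 (vcons Nat 0 (elimNat (\(d : Nat). Nat) 1 (\(q : Nat). \(a : Nat). succ a) 0) (vnil Nat)))
  ~> vcons Nat 2 1 (vcons Nat 1 3 (vcons Nat 0 1 (vnil Nat)))
the term's type:
  Vec Nat 3


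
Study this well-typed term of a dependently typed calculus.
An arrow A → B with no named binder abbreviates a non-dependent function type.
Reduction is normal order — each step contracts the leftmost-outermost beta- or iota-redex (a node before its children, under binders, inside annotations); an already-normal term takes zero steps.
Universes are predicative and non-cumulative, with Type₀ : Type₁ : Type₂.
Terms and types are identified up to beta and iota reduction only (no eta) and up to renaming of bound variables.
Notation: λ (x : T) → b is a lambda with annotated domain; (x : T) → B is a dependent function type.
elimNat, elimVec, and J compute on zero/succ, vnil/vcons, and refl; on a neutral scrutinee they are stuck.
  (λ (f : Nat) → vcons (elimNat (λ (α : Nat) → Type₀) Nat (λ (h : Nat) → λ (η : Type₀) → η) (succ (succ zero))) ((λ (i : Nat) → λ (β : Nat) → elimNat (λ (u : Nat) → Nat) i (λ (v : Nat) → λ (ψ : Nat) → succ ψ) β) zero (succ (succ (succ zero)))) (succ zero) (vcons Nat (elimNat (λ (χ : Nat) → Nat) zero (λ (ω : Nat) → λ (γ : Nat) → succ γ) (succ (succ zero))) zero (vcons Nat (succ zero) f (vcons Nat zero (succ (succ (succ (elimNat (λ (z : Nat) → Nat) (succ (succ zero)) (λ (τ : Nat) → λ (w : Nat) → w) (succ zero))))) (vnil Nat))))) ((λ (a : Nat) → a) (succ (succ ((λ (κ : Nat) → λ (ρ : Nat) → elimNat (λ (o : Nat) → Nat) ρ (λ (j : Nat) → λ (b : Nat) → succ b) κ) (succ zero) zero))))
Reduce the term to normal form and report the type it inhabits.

normal form:
  vcons Nat (succ (succ (succ zero))) (succ zero) (vcons Nat (succ (succ zero)) zero (vcons Nat (succ zero) (succ (succ (succ zero))) (vcons Nat zero (succ (succ (succ (succ (succ zero))))) (vnil Nat))))
inferred type:
  Vec Nat (succ (succ (succ (succ zero))))
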